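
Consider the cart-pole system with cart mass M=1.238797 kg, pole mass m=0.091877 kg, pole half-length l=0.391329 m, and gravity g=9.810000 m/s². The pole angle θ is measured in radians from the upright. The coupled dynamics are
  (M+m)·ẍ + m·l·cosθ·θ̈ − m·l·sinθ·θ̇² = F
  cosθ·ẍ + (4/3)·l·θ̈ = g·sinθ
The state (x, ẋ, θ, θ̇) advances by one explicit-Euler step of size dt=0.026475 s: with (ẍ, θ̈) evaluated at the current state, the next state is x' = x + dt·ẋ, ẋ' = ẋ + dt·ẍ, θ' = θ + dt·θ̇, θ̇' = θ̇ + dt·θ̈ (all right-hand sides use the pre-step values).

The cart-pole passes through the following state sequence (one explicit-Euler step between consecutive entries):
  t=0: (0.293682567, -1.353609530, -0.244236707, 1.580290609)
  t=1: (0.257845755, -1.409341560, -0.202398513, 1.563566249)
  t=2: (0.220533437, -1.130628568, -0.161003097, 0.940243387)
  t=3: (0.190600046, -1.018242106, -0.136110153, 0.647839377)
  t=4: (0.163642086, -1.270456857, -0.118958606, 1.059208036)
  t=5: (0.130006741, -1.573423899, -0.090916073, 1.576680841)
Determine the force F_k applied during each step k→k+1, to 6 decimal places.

step 0→1:
  ẍ = (ẋ'−ẋ)/dt = (-1.409341560−-1.353609530)/0.026475 = -2.105081
  θ̈ = (θ̇'−θ̇)/dt = (1.563566249−1.580290609)/0.026475 = -0.631704
  sinθ=-0.241816, cosθ=0.970322
  F = (M+m)·ẍ + m·l·cosθ·θ̈ − m·l·sinθ·θ̇² = -2.801177 + -0.022038 − -0.021712 = -2.801503
step 1→2:
  ẍ = (ẋ'−ẋ)/dt = (-1.130628568−-1.409341560)/0.026475 = 10.527403
  θ̈ = (θ̇'−θ̇)/dt = (0.940243387−1.563566249)/0.026475 = -23.543829
  sinθ=-0.201019, cosθ=0.979587
  F = (M+m)·ẍ + m·l·cosθ·θ̈ − m·l·sinθ·θ̇² = 14.008541 + -0.829219 − -0.017669 = 13.196992
step 2→3:
  ẍ = (ẋ'−ẋ)/dt = (-1.018242106−-1.130628568)/0.026475 = 4.245003
  θ̈ = (θ̇'−θ̇)/dt = (0.647839377−0.940243387)/0.026475 = -11.044533
  sinθ=-0.160308, cosθ=0.987067
  F = (M+m)·ẍ + m·l·cosθ·θ̈ − m·l·sinθ·θ̇² = 5.648715 + -0.391961 − -0.005095 = 5.261850
step 3→4:
  ẍ = (ẋ'−ẋ)/dt = (-1.270456857−-1.018242106)/0.026475 = -9.526525
  θ̈ = (θ̇'−θ̇)/dt = (1.059208036−0.647839377)/0.026475 = 15.538004
  sinθ=-0.135690, cosθ=0.990751
  F = (M+m)·ẍ + m·l·cosθ·θ̈ − m·l·sinθ·θ̇² = -12.676699 + 0.553489 − -0.002048 = -12.121163
step 4→5:
  ẍ = (ẋ'−ẋ)/dt = (-1.573423899−-1.270456857)/0.026475 = -11.443514
  θ̈ = (θ̇'−θ̇)/dt = (1.576680841−1.059208036)/0.026475 = 19.545715
  sinθ=-0.118678, cosθ=0.992933
  F = (M+m)·ẍ + m·l·cosθ·θ̈ − m·l·sinθ·θ̇² = -15.227587 + 0.697783 − -0.004787 = -14.525017

F_0 = -2.801503 N
F_1 = 13.196992 N
F_2 = 5.261850 N
F_3 = -12.121163 N
F_4 = -14.525017 N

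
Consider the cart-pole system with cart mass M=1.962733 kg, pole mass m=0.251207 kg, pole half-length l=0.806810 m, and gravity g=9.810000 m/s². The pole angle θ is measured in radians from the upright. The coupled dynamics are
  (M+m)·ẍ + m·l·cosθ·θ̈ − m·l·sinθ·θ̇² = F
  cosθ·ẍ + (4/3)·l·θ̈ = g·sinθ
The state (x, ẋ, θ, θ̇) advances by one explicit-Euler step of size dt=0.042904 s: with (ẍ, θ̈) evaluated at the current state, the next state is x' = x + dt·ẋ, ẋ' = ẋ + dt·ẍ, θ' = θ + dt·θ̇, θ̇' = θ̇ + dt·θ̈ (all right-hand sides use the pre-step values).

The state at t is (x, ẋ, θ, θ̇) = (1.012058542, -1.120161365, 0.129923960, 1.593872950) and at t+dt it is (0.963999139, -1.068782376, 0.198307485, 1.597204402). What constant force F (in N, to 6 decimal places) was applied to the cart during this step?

F = 2.600165 N

ẍ = (ẋ'−ẋ)/dt = (-1.068782376−-1.120161365)/0.042904 = 1.197534
θ̈ = (θ̇'−θ̇)/dt = (1.597204402−1.593872950)/0.042904 = 0.077649
sinθ=0.129559, cosθ=0.991572
F = (M+m)·ẍ + m·l·cosθ·θ̈ − m·l·sinθ·θ̇² = 2.651268 + 0.015605 − 0.066708 = 2.600165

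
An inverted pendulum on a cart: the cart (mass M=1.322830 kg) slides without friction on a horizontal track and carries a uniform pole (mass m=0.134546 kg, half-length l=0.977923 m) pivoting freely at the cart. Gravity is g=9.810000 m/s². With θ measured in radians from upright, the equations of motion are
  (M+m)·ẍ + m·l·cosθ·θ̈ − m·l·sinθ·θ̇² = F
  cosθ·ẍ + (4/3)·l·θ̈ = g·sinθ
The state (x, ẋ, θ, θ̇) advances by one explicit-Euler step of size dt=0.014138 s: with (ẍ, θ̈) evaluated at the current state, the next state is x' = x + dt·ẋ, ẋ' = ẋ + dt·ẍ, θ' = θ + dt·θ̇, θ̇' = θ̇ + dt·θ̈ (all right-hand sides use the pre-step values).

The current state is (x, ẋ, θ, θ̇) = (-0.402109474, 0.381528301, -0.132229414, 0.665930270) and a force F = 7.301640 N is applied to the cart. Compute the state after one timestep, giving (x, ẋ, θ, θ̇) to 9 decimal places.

sinθ=-0.131844421, cosθ=0.991270422
temp = (F + m·l·θ̇²·sinθ)/(M+m) = (7.301640 + -0.007692982)/1.457376 = 5.004849138
θ̈ = (g·sinθ − cosθ·temp)/(l·(4/3 − m·cos²θ/(M+m))) = -5.146999860
ẍ = temp − m·l·θ̈·cosθ/(M+m) = 5.465476935
Euler: x'=-0.402109474+0.014138·0.381528301=-0.396715427, ẋ'=0.381528301+0.014138·5.465476935=0.458799214
       θ'=-0.132229414+0.014138·0.665930270=-0.122814492, θ̇'=0.665930270+0.014138·-5.146999860=0.593161986

(-0.396715427, 0.458799214, -0.122814492, 0.593161986)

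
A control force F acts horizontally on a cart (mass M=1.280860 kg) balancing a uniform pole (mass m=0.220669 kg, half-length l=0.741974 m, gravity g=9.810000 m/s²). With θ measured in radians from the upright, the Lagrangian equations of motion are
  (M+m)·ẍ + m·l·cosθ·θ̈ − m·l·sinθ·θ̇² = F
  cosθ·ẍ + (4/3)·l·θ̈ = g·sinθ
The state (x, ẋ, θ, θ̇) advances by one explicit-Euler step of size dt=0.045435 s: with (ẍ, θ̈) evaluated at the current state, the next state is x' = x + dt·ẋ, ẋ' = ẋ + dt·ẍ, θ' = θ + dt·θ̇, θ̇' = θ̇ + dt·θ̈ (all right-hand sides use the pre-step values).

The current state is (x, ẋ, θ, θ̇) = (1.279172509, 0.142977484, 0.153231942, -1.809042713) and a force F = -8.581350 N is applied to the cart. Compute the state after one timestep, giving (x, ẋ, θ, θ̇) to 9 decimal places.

(1.285668691, -0.153544744, 0.071038086, -1.444057854)

sinθ=0.152632997, cosθ=0.988282939
temp = (F + m·l·θ̇²·sinθ)/(M+m) = (-8.581350 + 0.081785458)/1.501529 = -5.660606317
θ̈ = (g·sinθ − cosθ·temp)/(l·(4/3 − m·cos²θ/(M+m))) = 8.033121138
ẍ = temp − m·l·θ̈·cosθ/(M+m) = -6.526295326
Euler: x'=1.279172509+0.045435·0.142977484=1.285668691, ẋ'=0.142977484+0.045435·-6.526295326=-0.153544744
       θ'=0.153231942+0.045435·-1.809042713=0.071038086, θ̇'=-1.809042713+0.045435·8.033121138=-1.444057854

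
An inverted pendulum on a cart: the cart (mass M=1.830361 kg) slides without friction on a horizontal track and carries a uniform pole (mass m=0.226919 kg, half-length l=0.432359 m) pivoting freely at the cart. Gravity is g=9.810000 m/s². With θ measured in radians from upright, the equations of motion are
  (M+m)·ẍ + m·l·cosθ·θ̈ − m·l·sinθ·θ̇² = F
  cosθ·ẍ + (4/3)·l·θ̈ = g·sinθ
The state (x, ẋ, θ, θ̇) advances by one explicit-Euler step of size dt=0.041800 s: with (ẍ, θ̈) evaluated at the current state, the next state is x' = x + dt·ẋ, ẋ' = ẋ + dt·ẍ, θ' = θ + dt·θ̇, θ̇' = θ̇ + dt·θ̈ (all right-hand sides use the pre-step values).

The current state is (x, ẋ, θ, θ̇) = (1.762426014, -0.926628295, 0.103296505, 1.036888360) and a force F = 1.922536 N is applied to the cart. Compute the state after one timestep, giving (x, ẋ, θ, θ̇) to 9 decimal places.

(1.723692951, -0.887632580, 0.146638438, 1.042950019)

sinθ=0.103112904, cosθ=0.994669658
temp = (F + m·l·θ̇²·sinθ)/(M+m) = (1.922536 + 0.010876581)/2.057280 = 0.939790685
θ̈ = (g·sinθ − cosθ·temp)/(l·(4/3 − m·cos²θ/(M+m))) = 0.145015775
ẍ = temp − m·l·θ̈·cosθ/(M+m) = 0.932911831
Euler: x'=1.762426014+0.041800·-0.926628295=1.723692951, ẋ'=-0.926628295+0.041800·0.932911831=-0.887632580
       θ'=0.103296505+0.041800·1.036888360=0.146638438, θ̇'=1.036888360+0.041800·0.145015775=1.042950019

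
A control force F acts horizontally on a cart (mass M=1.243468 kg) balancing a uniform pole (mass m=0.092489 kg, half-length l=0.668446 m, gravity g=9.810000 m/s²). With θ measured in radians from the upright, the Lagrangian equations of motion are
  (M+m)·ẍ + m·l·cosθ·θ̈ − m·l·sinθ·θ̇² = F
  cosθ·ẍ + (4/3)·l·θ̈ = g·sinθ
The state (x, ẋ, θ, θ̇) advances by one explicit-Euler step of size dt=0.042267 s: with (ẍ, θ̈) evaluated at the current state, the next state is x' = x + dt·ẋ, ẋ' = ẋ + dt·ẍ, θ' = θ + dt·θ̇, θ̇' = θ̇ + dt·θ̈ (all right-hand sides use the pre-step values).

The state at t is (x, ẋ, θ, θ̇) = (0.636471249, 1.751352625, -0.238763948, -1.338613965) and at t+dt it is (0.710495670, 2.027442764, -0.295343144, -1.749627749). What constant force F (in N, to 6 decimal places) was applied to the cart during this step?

F = 8.168603 N

ẍ = (ẋ'−ẋ)/dt = (2.027442764−1.751352625)/0.042267 = 6.532050
θ̈ = (θ̇'−θ̇)/dt = (-1.749627749−-1.338613965)/0.042267 = -9.724224
sinθ=-0.236502, cosθ=0.971631
F = (M+m)·ẍ + m·l·cosθ·θ̈ − m·l·sinθ·θ̇² = 8.726537 + -0.584134 − -0.026200 = 8.168603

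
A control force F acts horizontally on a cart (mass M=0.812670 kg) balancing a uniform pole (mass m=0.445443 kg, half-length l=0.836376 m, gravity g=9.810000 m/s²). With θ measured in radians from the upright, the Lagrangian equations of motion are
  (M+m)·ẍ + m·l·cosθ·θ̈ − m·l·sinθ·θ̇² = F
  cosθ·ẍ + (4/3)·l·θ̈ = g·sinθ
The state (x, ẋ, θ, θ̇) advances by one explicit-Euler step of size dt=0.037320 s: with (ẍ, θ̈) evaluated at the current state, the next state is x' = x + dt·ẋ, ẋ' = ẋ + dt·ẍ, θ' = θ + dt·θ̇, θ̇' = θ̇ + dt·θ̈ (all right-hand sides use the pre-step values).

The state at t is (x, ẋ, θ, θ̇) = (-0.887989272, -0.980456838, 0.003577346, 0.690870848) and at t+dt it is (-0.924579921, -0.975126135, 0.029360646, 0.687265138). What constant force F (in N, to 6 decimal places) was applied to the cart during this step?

ẍ = (ẋ'−ẋ)/dt = (-0.975126135−-0.980456838)/0.037320 = 0.142838
θ̈ = (θ̇'−θ̇)/dt = (0.687265138−0.690870848)/0.037320 = -0.096616
sinθ=0.003577, cosθ=0.999994
F = (M+m)·ẍ + m·l·cosθ·θ̈ − m·l·sinθ·θ̇² = 0.179706 + -0.035995 − 0.000636 = 0.143075

F = 0.143075 N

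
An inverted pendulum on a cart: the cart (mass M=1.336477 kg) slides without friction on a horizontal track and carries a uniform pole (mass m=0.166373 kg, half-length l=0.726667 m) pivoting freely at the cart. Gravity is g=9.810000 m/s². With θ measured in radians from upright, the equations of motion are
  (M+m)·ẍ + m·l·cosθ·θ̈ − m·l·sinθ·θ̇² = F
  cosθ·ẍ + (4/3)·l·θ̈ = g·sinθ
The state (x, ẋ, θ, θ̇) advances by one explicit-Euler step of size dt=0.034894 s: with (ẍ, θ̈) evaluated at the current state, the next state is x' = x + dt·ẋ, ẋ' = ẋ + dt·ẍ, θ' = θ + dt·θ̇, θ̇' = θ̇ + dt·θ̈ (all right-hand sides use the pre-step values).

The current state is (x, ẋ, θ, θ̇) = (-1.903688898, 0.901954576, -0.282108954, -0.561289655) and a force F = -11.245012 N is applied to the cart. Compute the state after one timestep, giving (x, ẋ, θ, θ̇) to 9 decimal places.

sinθ=-0.278381854, cosθ=0.960470480
temp = (F + m·l·θ̇²·sinθ)/(M+m) = (-11.245012 + -0.010603110)/1.502850 = -7.489513332
θ̈ = (g·sinθ − cosθ·temp)/(l·(4/3 − m·cos²θ/(M+m))) = 4.987862524
ẍ = temp − m·l·θ̈·cosθ/(M+m) = -7.874903957
Euler: x'=-1.903688898+0.034894·0.901954576=-1.872216095, ẋ'=0.901954576+0.034894·-7.874903957=0.627167677
       θ'=-0.282108954+0.034894·-0.561289655=-0.301694595, θ̇'=-0.561289655+0.034894·4.987862524=-0.387243180

(-1.872216095, 0.627167677, -0.301694595, -0.387243180)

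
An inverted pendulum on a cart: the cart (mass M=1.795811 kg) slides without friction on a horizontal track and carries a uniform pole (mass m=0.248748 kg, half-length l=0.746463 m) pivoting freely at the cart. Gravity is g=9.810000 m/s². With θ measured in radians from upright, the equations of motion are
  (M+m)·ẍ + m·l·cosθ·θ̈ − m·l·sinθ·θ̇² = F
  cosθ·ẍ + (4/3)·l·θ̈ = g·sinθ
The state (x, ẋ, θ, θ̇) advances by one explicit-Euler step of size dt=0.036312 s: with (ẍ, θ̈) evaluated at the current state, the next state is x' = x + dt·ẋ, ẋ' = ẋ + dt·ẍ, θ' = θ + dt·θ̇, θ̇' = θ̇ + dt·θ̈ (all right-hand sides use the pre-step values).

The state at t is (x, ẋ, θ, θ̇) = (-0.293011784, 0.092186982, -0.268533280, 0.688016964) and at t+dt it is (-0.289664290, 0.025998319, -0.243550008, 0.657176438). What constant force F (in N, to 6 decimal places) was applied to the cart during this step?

F = -3.855505 N

ẍ = (ẋ'−ẋ)/dt = (0.025998319−0.092186982)/0.036312 = -1.822777
θ̈ = (θ̇'−θ̇)/dt = (0.657176438−0.688016964)/0.036312 = -0.849321
sinθ=-0.265318, cosθ=0.964161
F = (M+m)·ẍ + m·l·cosθ·θ̈ − m·l·sinθ·θ̇² = -3.726774 + -0.152051 − -0.023320 = -3.855505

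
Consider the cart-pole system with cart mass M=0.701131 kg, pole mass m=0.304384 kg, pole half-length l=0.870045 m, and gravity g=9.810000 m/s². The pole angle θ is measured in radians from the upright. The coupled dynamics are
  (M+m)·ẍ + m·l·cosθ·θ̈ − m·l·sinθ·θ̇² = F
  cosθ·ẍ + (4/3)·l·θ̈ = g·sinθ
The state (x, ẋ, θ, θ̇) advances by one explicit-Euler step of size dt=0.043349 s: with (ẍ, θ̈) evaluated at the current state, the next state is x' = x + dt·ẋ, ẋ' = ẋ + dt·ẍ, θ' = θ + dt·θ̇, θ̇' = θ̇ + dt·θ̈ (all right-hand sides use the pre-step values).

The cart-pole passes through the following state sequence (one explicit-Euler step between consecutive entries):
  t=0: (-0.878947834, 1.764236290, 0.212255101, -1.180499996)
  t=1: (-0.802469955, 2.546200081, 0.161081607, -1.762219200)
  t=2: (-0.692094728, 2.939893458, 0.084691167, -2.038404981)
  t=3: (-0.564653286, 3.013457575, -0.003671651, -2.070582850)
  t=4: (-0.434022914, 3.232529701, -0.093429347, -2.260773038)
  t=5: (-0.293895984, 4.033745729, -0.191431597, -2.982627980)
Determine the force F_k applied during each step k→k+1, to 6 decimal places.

step 0→1:
  ẍ = (ẋ'−ẋ)/dt = (2.546200081−1.764236290)/0.043349 = 18.038797
  θ̈ = (θ̇'−θ̇)/dt = (-1.762219200−-1.180499996)/0.043349 = -13.419438
  sinθ=0.210665, cosθ=0.977558
  F = (M+m)·ẍ + m·l·cosθ·θ̈ − m·l·sinθ·θ̇² = 18.138280 + -3.474086 − 0.077748 = 14.586447
step 1→2:
  ẍ = (ẋ'−ẋ)/dt = (2.939893458−2.546200081)/0.043349 = 9.081948
  θ̈ = (θ̇'−θ̇)/dt = (-2.038404981−-1.762219200)/0.043349 = -6.371215
  sinθ=0.160386, cosθ=0.987054
  F = (M+m)·ẍ + m·l·cosθ·θ̈ − m·l·sinθ·θ̇² = 9.132035 + -1.665432 − 0.131901 = 7.334702
step 2→3:
  ẍ = (ẋ'−ẋ)/dt = (3.013457575−2.939893458)/0.043349 = 1.697020
  θ̈ = (θ̇'−θ̇)/dt = (-2.070582850−-2.038404981)/0.043349 = -0.742298
  sinθ=0.084590, cosθ=0.996416
  F = (M+m)·ẍ + m·l·cosθ·θ̈ − m·l·sinθ·θ̇² = 1.706379 + -0.195877 − 0.093081 = 1.417421
step 3→4:
  ẍ = (ẋ'−ẋ)/dt = (3.232529701−3.013457575)/0.043349 = 5.053684
  θ̈ = (θ̇'−θ̇)/dt = (-2.260773038−-2.070582850)/0.043349 = -4.387418
  sinθ=-0.003672, cosθ=0.999993
  F = (M+m)·ẍ + m·l·cosθ·θ̈ − m·l·sinθ·θ̇² = 5.081555 + -1.161902 − -0.004169 = 3.923821
step 4→5:
  ẍ = (ẋ'−ẋ)/dt = (4.033745729−3.232529701)/0.043349 = 18.482918
  θ̈ = (θ̇'−θ̇)/dt = (-2.982627980−-2.260773038)/0.043349 = -16.652171
  sinθ=-0.093293, cosθ=0.995639
  F = (M+m)·ẍ + m·l·cosθ·θ̈ − m·l·sinθ·θ̇² = 18.584852 + -4.390724 − -0.126278 = 14.320406

F_0 = 14.586447 N
F_1 = 7.334702 N
F_2 = 1.417421 N
F_3 = 3.923821 N
F_4 = 14.320406 N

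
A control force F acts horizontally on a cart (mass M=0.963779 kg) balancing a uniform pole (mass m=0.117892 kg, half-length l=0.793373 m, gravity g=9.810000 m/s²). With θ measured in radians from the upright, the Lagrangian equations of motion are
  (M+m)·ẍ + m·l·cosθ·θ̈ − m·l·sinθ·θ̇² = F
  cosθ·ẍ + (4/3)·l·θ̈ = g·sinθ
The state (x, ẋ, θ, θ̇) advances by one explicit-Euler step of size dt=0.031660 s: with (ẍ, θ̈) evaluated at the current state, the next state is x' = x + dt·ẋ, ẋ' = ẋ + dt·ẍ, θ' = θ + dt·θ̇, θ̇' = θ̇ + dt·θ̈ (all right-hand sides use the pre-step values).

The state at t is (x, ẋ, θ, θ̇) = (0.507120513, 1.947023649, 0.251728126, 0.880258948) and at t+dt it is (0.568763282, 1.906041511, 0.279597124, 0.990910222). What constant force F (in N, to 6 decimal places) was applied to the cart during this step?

ẍ = (ẋ'−ẋ)/dt = (1.906041511−1.947023649)/0.031660 = -1.294445
θ̈ = (θ̇'−θ̇)/dt = (0.990910222−0.880258948)/0.031660 = 3.494987
sinθ=0.249078, cosθ=0.968483
F = (M+m)·ẍ + m·l·cosθ·θ̈ − m·l·sinθ·θ̇² = -1.400164 + 0.316592 − 0.018052 = -1.101624

F = -1.101624 N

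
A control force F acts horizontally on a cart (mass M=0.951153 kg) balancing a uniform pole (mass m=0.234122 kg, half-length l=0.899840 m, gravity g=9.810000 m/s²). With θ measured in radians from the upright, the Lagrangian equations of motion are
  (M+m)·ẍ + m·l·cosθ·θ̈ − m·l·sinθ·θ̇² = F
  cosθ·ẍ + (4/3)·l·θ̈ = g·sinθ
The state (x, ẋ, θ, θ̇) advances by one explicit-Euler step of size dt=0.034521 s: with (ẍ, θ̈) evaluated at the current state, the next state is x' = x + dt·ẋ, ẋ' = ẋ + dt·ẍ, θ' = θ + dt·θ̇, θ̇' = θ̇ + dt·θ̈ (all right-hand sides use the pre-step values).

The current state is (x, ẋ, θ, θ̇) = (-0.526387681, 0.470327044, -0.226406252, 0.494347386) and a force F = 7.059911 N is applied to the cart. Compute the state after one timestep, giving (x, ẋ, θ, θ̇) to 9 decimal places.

(-0.510151521, 0.721987315, -0.209340886, 0.226585539)

sinθ=-0.224476947, cosθ=0.974479400
temp = (F + m·l·θ̇²·sinθ)/(M+m) = (7.059911 + -0.011556964)/1.185275 = 5.946598077
θ̈ = (g·sinθ − cosθ·temp)/(l·(4/3 − m·cos²θ/(M+m))) = -7.756491625
ẍ = temp − m·l·θ̈·cosθ/(M+m) = 7.290063169
Euler: x'=-0.526387681+0.034521·0.470327044=-0.510151521, ẋ'=0.470327044+0.034521·7.290063169=0.721987315
       θ'=-0.226406252+0.034521·0.494347386=-0.209340886, θ̇'=0.494347386+0.034521·-7.756491625=0.226585539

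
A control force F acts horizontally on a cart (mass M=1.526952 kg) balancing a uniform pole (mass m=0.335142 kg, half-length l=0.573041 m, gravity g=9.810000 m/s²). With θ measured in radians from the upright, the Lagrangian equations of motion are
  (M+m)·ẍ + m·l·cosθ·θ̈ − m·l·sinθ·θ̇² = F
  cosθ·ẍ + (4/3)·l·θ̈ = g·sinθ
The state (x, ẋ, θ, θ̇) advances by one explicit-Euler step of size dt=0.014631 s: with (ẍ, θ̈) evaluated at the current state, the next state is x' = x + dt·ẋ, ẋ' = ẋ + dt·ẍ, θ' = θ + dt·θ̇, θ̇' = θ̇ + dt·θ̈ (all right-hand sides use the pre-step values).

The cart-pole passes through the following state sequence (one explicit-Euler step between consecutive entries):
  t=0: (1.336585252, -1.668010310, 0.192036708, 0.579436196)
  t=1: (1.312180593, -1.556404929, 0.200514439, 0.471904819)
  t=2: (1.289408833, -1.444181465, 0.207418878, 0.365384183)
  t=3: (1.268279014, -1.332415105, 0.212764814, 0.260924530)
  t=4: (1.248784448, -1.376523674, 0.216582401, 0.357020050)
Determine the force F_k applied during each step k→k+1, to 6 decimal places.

F_0 = 12.806224 N
F_1 = 12.904011 N
F_2 = 12.877502 N
F_3 = -4.383548 N

step 0→1:
  ẍ = (ẋ'−ẋ)/dt = (-1.556404929−-1.668010310)/0.014631 = 7.628008
  θ̈ = (θ̇'−θ̇)/dt = (0.471904819−0.579436196)/0.014631 = -7.349558
  sinθ=0.190859, cosθ=0.981618
  F = (M+m)·ẍ + m·l·cosθ·θ̈ − m·l·sinθ·θ̇² = 14.204067 + -1.385537 − 0.012307 = 12.806224
step 1→2:
  ẍ = (ẋ'−ẋ)/dt = (-1.444181465−-1.556404929)/0.014631 = 7.670252
  θ̈ = (θ̇'−θ̇)/dt = (0.365384183−0.471904819)/0.014631 = -7.280475
  sinθ=0.199173, cosθ=0.979964
  F = (M+m)·ẍ + m·l·cosθ·θ̈ − m·l·sinθ·θ̇² = 14.282731 + -1.370202 − 0.008518 = 12.904011
step 2→3:
  ẍ = (ẋ'−ẋ)/dt = (-1.332415105−-1.444181465)/0.014631 = 7.639010
  θ̈ = (θ̇'−θ̇)/dt = (0.260924530−0.365384183)/0.014631 = -7.139611
  sinθ=0.205935, cosθ=0.978566
  F = (M+m)·ẍ + m·l·cosθ·θ̈ − m·l·sinθ·θ̇² = 14.224555 + -1.341773 − 0.005280 = 12.877502
step 3→4:
  ẍ = (ẋ'−ẋ)/dt = (-1.376523674−-1.332415105)/0.014631 = -3.014734
  θ̈ = (θ̇'−θ̇)/dt = (0.357020050−0.260924530)/0.014631 = 6.567939
  sinθ=0.211163, cosθ=0.977451
  F = (M+m)·ẍ + m·l·cosθ·θ̈ − m·l·sinθ·θ̇² = -5.613718 + 1.232931 − 0.002761 = -4.383548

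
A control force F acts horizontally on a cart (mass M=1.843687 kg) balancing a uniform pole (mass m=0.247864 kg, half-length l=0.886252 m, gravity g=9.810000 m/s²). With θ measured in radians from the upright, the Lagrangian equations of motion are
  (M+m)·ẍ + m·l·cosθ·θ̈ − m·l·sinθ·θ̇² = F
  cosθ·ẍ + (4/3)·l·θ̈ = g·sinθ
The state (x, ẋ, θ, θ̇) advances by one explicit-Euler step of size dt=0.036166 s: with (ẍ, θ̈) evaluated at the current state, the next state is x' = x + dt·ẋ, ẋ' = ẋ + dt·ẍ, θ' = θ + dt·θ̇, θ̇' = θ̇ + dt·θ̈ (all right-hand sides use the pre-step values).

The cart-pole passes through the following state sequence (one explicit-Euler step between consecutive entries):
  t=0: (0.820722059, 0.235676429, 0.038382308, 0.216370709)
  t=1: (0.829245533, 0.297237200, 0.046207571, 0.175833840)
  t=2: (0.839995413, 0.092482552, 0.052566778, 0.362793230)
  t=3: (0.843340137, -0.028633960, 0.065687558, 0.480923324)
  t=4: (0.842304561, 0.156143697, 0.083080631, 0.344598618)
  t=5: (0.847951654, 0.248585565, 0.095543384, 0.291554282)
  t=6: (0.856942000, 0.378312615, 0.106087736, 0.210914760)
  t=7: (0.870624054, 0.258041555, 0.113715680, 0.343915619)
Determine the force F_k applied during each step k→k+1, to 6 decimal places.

step 0→1:
  ẍ = (ẋ'−ẋ)/dt = (0.297237200−0.235676429)/0.036166 = 1.702173
  θ̈ = (θ̇'−θ̇)/dt = (0.175833840−0.216370709)/0.036166 = -1.120856
  sinθ=0.038373, cosθ=0.999263
  F = (M+m)·ẍ + m·l·cosθ·θ̈ − m·l·sinθ·θ̇² = 3.560181 + -0.246037 − 0.000395 = 3.313749
step 1→2:
  ẍ = (ẋ'−ẋ)/dt = (0.092482552−0.297237200)/0.036166 = -5.661523
  θ̈ = (θ̇'−θ̇)/dt = (0.362793230−0.175833840)/0.036166 = 5.169479
  sinθ=0.046191, cosθ=0.998933
  F = (M+m)·ẍ + m·l·cosθ·θ̈ − m·l·sinθ·θ̇² = -11.841365 + 1.134367 − 0.000314 = -10.707311
step 2→3:
  ẍ = (ẋ'−ẋ)/dt = (-0.028633960−0.092482552)/0.036166 = -3.348905
  θ̈ = (θ̇'−θ̇)/dt = (0.480923324−0.362793230)/0.036166 = 3.266330
  sinθ=0.052543, cosθ=0.998619
  F = (M+m)·ẍ + m·l·cosθ·θ̈ − m·l·sinθ·θ̇² = -7.004406 + 0.716524 − 0.001519 = -6.289402
step 3→4:
  ẍ = (ẋ'−ẋ)/dt = (0.156143697−-0.028633960)/0.036166 = 5.109154
  θ̈ = (θ̇'−θ̇)/dt = (0.344598618−0.480923324)/0.036166 = -3.769416
  sinθ=0.065640, cosθ=0.997843
  F = (M+m)·ẍ + m·l·cosθ·θ̈ − m·l·sinθ·θ̇² = 10.686056 + -0.826242 − 0.003335 = 9.856479
step 4→5:
  ẍ = (ẋ'−ẋ)/dt = (0.248585565−0.156143697)/0.036166 = 2.556043
  θ̈ = (θ̇'−θ̇)/dt = (0.291554282−0.344598618)/0.036166 = -1.466691
  sinθ=0.082985, cosθ=0.996551
  F = (M+m)·ẍ + m·l·cosθ·θ̈ − m·l·sinθ·θ̇² = 5.346095 + -0.321077 − 0.002165 = 5.022854
step 5→6:
  ẍ = (ẋ'−ẋ)/dt = (0.378312615−0.248585565)/0.036166 = 3.586989
  θ̈ = (θ̇'−θ̇)/dt = (0.210914760−0.291554282)/0.036166 = -2.229705
  sinθ=0.095398, cosθ=0.995439
  F = (M+m)·ẍ + m·l·cosθ·θ̈ − m·l·sinθ·θ̇² = 7.502371 + -0.487565 − 0.001781 = 7.013024
step 6→7:
  ẍ = (ẋ'−ẋ)/dt = (0.258041555−0.378312615)/0.036166 = -3.325528
  θ̈ = (θ̇'−θ̇)/dt = (0.343915619−0.210914760)/0.036166 = 3.677511
  sinθ=0.105889, cosθ=0.994378
  F = (M+m)·ẍ + m·l·cosθ·θ̈ − m·l·sinθ·θ̇² = -6.955512 + 0.803297 − 0.001035 = -6.153250

F_0 = 3.313749 N
F_1 = -10.707311 N
F_2 = -6.289402 N
F_3 = 9.856479 N
F_4 = 5.022854 N
F_5 = 7.013024 N
F_6 = -6.153250 N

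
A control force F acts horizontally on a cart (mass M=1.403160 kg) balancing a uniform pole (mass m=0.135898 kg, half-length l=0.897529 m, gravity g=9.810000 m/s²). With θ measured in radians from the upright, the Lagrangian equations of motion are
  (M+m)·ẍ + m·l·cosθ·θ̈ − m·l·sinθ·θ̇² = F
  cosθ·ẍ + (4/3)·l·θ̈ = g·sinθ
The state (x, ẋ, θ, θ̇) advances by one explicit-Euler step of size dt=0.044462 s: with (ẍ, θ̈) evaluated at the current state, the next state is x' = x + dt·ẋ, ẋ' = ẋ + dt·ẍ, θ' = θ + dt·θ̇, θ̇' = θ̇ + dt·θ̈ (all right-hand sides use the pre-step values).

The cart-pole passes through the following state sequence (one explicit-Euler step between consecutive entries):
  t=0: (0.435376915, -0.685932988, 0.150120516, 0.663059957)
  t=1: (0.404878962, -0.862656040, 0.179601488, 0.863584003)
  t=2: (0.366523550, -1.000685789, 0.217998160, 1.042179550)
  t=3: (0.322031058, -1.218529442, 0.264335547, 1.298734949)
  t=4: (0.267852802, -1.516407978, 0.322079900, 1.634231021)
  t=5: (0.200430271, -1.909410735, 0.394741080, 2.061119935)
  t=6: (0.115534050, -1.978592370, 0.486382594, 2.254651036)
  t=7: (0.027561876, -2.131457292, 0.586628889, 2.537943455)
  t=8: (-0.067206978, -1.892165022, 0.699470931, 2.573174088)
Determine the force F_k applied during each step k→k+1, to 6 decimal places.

step 0→1:
  ẍ = (ẋ'−ẋ)/dt = (-0.862656040−-0.685932988)/0.044462 = -3.974699
  θ̈ = (θ̇'−θ̇)/dt = (0.863584003−0.663059957)/0.044462 = 4.510010
  sinθ=0.149557, cosθ=0.988753
  F = (M+m)·ẍ + m·l·cosθ·θ̈ − m·l·sinθ·θ̇² = -6.117292 + 0.543910 − 0.008020 = -5.581402
step 1→2:
  ẍ = (ẋ'−ẋ)/dt = (-1.000685789−-0.862656040)/0.044462 = -3.104443
  θ̈ = (θ̇'−θ̇)/dt = (1.042179550−0.863584003)/0.044462 = 4.016813
  sinθ=0.178637, cosθ=0.983915
  F = (M+m)·ẍ + m·l·cosθ·θ̈ − m·l·sinθ·θ̇² = -4.777918 + 0.482060 − 0.016250 = -4.312108
step 2→3:
  ẍ = (ẋ'−ẋ)/dt = (-1.218529442−-1.000685789)/0.044462 = -4.899547
  θ̈ = (θ̇'−θ̇)/dt = (1.298734949−1.042179550)/0.044462 = 5.770217
  sinθ=0.216276, cosθ=0.976332
  F = (M+m)·ẍ + m·l·cosθ·θ̈ − m·l·sinθ·θ̇² = -7.540687 + 0.687150 − 0.028652 = -6.882189
step 3→4:
  ẍ = (ẋ'−ẋ)/dt = (-1.516407978−-1.218529442)/0.044462 = -6.699621
  θ̈ = (θ̇'−θ̇)/dt = (1.634231021−1.298734949)/0.044462 = 7.545681
  sinθ=0.261268, cosθ=0.965266
  F = (M+m)·ẍ + m·l·cosθ·θ̈ − m·l·sinθ·θ̇² = -10.311105 + 0.888397 − 0.053751 = -9.476459
step 4→5:
  ẍ = (ẋ'−ẋ)/dt = (-1.909410735−-1.516407978)/0.044462 = -8.839071
  θ̈ = (θ̇'−θ̇)/dt = (2.061119935−1.634231021)/0.044462 = 9.601208
  sinθ=0.316540, cosθ=0.948579
  F = (M+m)·ẍ + m·l·cosθ·θ̈ − m·l·sinθ·θ̇² = -13.603842 + 1.110864 − 0.103114 = -12.596092
step 5→6:
  ẍ = (ẋ'−ẋ)/dt = (-1.978592370−-1.909410735)/0.044462 = -1.555972
  θ̈ = (θ̇'−θ̇)/dt = (2.254651036−2.061119935)/0.044462 = 4.352730
  sinθ=0.384569, cosθ=0.923096
  F = (M+m)·ẍ + m·l·cosθ·θ̈ − m·l·sinθ·θ̇² = -2.394731 + 0.490084 − 0.199270 = -2.103918
step 6→7:
  ẍ = (ẋ'−ẋ)/dt = (-2.131457292−-1.978592370)/0.044462 = -3.438103
  θ̈ = (θ̇'−θ̇)/dt = (2.537943455−2.254651036)/0.044462 = 6.371563
  sinθ=0.467431, cosθ=0.884030
  F = (M+m)·ẍ + m·l·cosθ·θ̈ − m·l·sinθ·θ̇² = -5.291439 + 0.687028 − 0.289826 = -4.894238
step 7→8:
  ẍ = (ẋ'−ẋ)/dt = (-1.892165022−-2.131457292)/0.044462 = 5.381950
  θ̈ = (θ̇'−θ̇)/dt = (2.573174088−2.537943455)/0.044462 = 0.792376
  sinθ=0.553557, cosθ=0.832812
  F = (M+m)·ẍ + m·l·cosθ·θ̈ − m·l·sinθ·θ̇² = 8.283134 + 0.080490 − 0.434898 = 7.928725

F_0 = -5.581402 N
F_1 = -4.312108 N
F_2 = -6.882189 N
F_3 = -9.476459 N
F_4 = -12.596092 N
F_5 = -2.103918 N
F_6 = -4.894238 N
F_7 = 7.928725 N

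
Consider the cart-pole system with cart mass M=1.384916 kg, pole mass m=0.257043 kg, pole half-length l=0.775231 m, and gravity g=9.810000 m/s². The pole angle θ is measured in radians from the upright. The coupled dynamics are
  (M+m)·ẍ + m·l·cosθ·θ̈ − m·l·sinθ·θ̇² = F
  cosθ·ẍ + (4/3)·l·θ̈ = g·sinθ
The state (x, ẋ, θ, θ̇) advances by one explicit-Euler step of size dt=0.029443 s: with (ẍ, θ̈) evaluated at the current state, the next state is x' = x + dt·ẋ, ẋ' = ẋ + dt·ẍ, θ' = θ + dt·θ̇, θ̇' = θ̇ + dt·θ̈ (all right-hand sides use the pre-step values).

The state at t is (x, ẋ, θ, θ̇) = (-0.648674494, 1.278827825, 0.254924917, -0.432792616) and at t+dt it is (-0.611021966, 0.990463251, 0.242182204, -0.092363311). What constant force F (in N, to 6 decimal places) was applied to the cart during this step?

ẍ = (ẋ'−ẋ)/dt = (0.990463251−1.278827825)/0.029443 = -9.793994
θ̈ = (θ̇'−θ̇)/dt = (-0.092363311−-0.432792616)/0.029443 = 11.562317
sinθ=0.252173, cosθ=0.967682
F = (M+m)·ẍ + m·l·cosθ·θ̈ − m·l·sinθ·θ̇² = -16.081337 + 2.229536 − 0.009412 = -13.861213

F = -13.861213 N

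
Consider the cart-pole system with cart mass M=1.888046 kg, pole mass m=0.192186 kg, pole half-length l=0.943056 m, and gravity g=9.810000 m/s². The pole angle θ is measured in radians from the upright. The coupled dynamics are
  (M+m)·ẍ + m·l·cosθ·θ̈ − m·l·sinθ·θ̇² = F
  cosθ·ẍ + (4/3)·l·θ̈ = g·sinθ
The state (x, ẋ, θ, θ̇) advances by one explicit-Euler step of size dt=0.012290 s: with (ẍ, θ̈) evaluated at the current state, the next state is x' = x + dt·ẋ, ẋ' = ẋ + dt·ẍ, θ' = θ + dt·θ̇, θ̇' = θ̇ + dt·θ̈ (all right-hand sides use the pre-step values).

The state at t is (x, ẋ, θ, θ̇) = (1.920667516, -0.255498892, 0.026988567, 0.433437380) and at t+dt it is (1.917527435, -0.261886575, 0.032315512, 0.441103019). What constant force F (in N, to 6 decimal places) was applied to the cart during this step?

ẍ = (ẋ'−ẋ)/dt = (-0.261886575−-0.255498892)/0.012290 = -0.519746
θ̈ = (θ̇'−θ̇)/dt = (0.441103019−0.433437380)/0.012290 = 0.623730
sinθ=0.026985, cosθ=0.999636
F = (M+m)·ẍ + m·l·cosθ·θ̈ − m·l·sinθ·θ̇² = -1.081193 + 0.113005 − 0.000919 = -0.969107

F = -0.969107 N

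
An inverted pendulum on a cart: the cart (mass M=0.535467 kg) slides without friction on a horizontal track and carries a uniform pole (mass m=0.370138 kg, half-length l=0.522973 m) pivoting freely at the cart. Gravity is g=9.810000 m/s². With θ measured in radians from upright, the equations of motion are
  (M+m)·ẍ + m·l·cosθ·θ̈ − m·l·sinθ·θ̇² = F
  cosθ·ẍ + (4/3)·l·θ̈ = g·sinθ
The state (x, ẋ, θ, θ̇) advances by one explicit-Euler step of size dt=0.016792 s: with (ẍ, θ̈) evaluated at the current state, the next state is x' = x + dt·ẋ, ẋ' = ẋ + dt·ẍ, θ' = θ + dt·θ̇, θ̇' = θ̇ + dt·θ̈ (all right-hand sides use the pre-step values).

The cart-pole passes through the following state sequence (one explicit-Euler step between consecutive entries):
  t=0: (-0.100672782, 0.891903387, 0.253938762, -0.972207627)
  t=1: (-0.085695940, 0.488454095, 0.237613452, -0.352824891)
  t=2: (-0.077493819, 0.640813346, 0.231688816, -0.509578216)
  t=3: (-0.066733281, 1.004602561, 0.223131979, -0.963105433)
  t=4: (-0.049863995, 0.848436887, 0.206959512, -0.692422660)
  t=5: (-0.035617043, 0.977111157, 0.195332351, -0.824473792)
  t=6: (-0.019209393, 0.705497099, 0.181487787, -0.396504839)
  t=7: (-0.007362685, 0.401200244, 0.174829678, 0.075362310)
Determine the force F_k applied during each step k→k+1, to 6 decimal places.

F_0 = -14.893237 N
F_1 = 6.454951 N
F_2 = 14.519475 N
F_3 = -5.418884 N
F_4 = 5.430674 N
F_5 = -9.834232 N
F_6 = -11.066269 N

step 0→1:
  ẍ = (ẋ'−ẋ)/dt = (0.488454095−0.891903387)/0.016792 = -24.026280
  θ̈ = (θ̇'−θ̇)/dt = (-0.352824891−-0.972207627)/0.016792 = 36.885585
  sinθ=0.251218, cosθ=0.967930
  F = (M+m)·ẍ + m·l·cosθ·θ̈ − m·l·sinθ·θ̇² = -21.758319 + 6.911046 − 0.045963 = -14.893237
step 1→2:
  ẍ = (ẋ'−ẋ)/dt = (0.640813346−0.488454095)/0.016792 = 9.073324
  θ̈ = (θ̇'−θ̇)/dt = (-0.509578216−-0.352824891)/0.016792 = -9.335000
  sinθ=0.235384, cosθ=0.971902
  F = (M+m)·ẍ + m·l·cosθ·θ̈ − m·l·sinθ·θ̇² = 8.216847 + -1.756224 − 0.005672 = 6.454951
step 2→3:
  ẍ = (ẋ'−ẋ)/dt = (1.004602561−0.640813346)/0.016792 = 21.664436
  θ̈ = (θ̇'−θ̇)/dt = (-0.963105433−-0.509578216)/0.016792 = -27.008529
  sinθ=0.229622, cosθ=0.973280
  F = (M+m)·ẍ + m·l·cosθ·θ̈ − m·l·sinθ·θ̇² = 19.619422 + -5.088405 − 0.011542 = 14.519475
step 3→4:
  ẍ = (ẋ'−ẋ)/dt = (0.848436887−1.004602561)/0.016792 = -9.300004
  θ̈ = (θ̇'−θ̇)/dt = (-0.692422660−-0.963105433)/0.016792 = 16.119746
  sinθ=0.221285, cosθ=0.975209
  F = (M+m)·ẍ + m·l·cosθ·θ̈ − m·l·sinθ·θ̇² = -8.422130 + 3.042979 − 0.039732 = -5.418884
step 4→5:
  ẍ = (ẋ'−ẋ)/dt = (0.977111157−0.848436887)/0.016792 = 7.662832
  θ̈ = (θ̇'−θ̇)/dt = (-0.824473792−-0.692422660)/0.016792 = -7.863931
  sinθ=0.205485, cosθ=0.978660
  F = (M+m)·ẍ + m·l·cosθ·θ̈ − m·l·sinθ·θ̇² = 6.939499 + -1.489754 − 0.019071 = 5.430674
step 5→6:
  ẍ = (ẋ'−ẋ)/dt = (0.705497099−0.977111157)/0.016792 = -16.175206
  θ̈ = (θ̇'−θ̇)/dt = (-0.396504839−-0.824473792)/0.016792 = 25.486479
  sinθ=0.194093, cosθ=0.980983
  F = (M+m)·ẍ + m·l·cosθ·θ̈ − m·l·sinθ·θ̇² = -14.648347 + 4.839654 − 0.025539 = -9.834232
step 6→7:
  ẍ = (ẋ'−ẋ)/dt = (0.401200244−0.705497099)/0.016792 = -18.121537
  θ̈ = (θ̇'−θ̇)/dt = (0.075362310−-0.396504839)/0.016792 = 28.100712
  sinθ=0.180493, cosθ=0.983576
  F = (M+m)·ẍ + m·l·cosθ·θ̈ − m·l·sinθ·θ̇² = -16.410955 + 5.350179 − 0.005493 = -11.066269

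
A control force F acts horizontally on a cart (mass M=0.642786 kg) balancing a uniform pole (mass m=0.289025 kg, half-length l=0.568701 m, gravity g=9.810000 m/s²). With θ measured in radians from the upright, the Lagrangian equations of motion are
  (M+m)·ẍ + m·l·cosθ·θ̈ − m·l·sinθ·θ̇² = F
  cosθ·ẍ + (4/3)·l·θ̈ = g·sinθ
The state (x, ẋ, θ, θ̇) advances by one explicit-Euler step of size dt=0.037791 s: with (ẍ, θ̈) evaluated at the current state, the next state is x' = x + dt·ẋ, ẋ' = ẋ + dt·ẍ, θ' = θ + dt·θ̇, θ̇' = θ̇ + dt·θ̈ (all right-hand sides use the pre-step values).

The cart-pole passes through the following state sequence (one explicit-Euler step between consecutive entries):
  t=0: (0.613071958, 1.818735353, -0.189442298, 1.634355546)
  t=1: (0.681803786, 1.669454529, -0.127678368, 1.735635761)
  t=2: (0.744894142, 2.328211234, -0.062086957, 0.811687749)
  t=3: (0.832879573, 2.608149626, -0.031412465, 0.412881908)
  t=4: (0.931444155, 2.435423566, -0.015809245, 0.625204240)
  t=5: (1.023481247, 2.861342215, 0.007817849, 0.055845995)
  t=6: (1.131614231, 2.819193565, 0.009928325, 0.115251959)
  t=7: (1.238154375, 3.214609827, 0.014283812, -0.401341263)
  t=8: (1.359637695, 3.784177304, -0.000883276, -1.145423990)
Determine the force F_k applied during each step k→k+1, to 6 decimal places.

step 0→1:
  ẍ = (ẋ'−ẋ)/dt = (1.669454529−1.818735353)/0.037791 = -3.950169
  θ̈ = (θ̇'−θ̇)/dt = (1.735635761−1.634355546)/0.037791 = 2.680009
  sinθ=-0.188311, cosθ=0.982109
  F = (M+m)·ẍ + m·l·cosθ·θ̈ − m·l·sinθ·θ̇² = -3.680811 + 0.432629 − -0.082678 = -3.165504
step 1→2:
  ẍ = (ẋ'−ẋ)/dt = (2.328211234−1.669454529)/0.037791 = 17.431576
  θ̈ = (θ̇'−θ̇)/dt = (0.811687749−1.735635761)/0.037791 = -24.448890
  sinθ=-0.127332, cosθ=0.991860
  F = (M+m)·ẍ + m·l·cosθ·θ̈ − m·l·sinθ·θ̇² = 16.242935 + -3.985924 − -0.063048 = 12.320059
step 2→3:
  ẍ = (ẋ'−ẋ)/dt = (2.608149626−2.328211234)/0.037791 = 7.407541
  θ̈ = (θ̇'−θ̇)/dt = (0.412881908−0.811687749)/0.037791 = -10.552932
  sinθ=-0.062047, cosθ=0.998073
  F = (M+m)·ẍ + m·l·cosθ·θ̈ − m·l·sinθ·θ̇² = 6.902428 + -1.731231 − -0.006719 = 5.177917
step 3→4:
  ẍ = (ẋ'−ẋ)/dt = (2.435423566−2.608149626)/0.037791 = -4.570561
  θ̈ = (θ̇'−θ̇)/dt = (0.625204240−0.412881908)/0.037791 = 5.618331
  sinθ=-0.031407, cosθ=0.999507
  F = (M+m)·ẍ + m·l·cosθ·θ̈ − m·l·sinθ·θ̇² = -4.258899 + 0.923023 − -0.000880 = -3.334996
step 4→5:
  ẍ = (ẋ'−ẋ)/dt = (2.861342215−2.435423566)/0.037791 = 11.270373
  θ̈ = (θ̇'−θ̇)/dt = (0.055845995−0.625204240)/0.037791 = -15.065975
  sinθ=-0.015809, cosθ=0.999875
  F = (M+m)·ẍ + m·l·cosθ·θ̈ − m·l·sinθ·θ̇² = 10.501857 + -2.476067 − -0.001016 = 8.026806
step 5→6:
  ẍ = (ẋ'−ẋ)/dt = (2.819193565−2.861342215)/0.037791 = -1.115309
  θ̈ = (θ̇'−θ̇)/dt = (0.115251959−0.055845995)/0.037791 = 1.571961
  sinθ=0.007818, cosθ=0.999969
  F = (M+m)·ẍ + m·l·cosθ·θ̈ − m·l·sinθ·θ̇² = -1.039257 + 0.258373 − 0.000004 = -0.780888
step 6→7:
  ẍ = (ẋ'−ẋ)/dt = (3.214609827−2.819193565)/0.037791 = 10.463239
  θ̈ = (θ̇'−θ̇)/dt = (-0.401341263−0.115251959)/0.037791 = -13.669742
  sinθ=0.009928, cosθ=0.999951
  F = (M+m)·ẍ + m·l·cosθ·θ̈ − m·l·sinθ·θ̇² = 9.749761 + -2.246768 − 0.000022 = 7.502971
step 7→8:
  ẍ = (ẋ'−ẋ)/dt = (3.784177304−3.214609827)/0.037791 = 15.071511
  θ̈ = (θ̇'−θ̇)/dt = (-1.145423990−-0.401341263)/0.037791 = -19.689416
  sinθ=0.014283, cosθ=0.999898
  F = (M+m)·ẍ + m·l·cosθ·θ̈ − m·l·sinθ·θ̇² = 14.043800 + -3.235996 − 0.000378 = 10.807426

F_0 = -3.165504 N
F_1 = 12.320059 N
F_2 = 5.177917 N
F_3 = -3.334996 N
F_4 = 8.026806 N
F_5 = -0.780888 N
F_6 = 7.502971 N
F_7 = 10.807426 N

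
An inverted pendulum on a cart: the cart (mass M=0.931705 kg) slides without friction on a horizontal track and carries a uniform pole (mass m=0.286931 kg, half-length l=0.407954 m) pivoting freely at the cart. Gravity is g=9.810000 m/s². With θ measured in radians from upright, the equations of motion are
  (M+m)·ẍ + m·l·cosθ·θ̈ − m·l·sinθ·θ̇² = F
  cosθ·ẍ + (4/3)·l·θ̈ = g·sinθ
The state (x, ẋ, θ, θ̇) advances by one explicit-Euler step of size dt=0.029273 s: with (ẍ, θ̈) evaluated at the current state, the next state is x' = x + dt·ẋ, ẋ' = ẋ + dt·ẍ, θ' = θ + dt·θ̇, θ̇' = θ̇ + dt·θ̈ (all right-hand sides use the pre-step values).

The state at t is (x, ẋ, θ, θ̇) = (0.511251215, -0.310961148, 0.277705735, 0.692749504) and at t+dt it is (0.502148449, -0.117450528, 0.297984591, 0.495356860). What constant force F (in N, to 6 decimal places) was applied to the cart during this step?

ẍ = (ẋ'−ẋ)/dt = (-0.117450528−-0.310961148)/0.029273 = 6.610550
θ̈ = (θ̇'−θ̇)/dt = (0.495356860−0.692749504)/0.029273 = -6.743164
sinθ=0.274150, cosθ=0.961687
F = (M+m)·ẍ + m·l·cosθ·θ̈ − m·l·sinθ·θ̇² = 8.055854 + -0.759078 − 0.015400 = 7.281376

F = 7.281376 N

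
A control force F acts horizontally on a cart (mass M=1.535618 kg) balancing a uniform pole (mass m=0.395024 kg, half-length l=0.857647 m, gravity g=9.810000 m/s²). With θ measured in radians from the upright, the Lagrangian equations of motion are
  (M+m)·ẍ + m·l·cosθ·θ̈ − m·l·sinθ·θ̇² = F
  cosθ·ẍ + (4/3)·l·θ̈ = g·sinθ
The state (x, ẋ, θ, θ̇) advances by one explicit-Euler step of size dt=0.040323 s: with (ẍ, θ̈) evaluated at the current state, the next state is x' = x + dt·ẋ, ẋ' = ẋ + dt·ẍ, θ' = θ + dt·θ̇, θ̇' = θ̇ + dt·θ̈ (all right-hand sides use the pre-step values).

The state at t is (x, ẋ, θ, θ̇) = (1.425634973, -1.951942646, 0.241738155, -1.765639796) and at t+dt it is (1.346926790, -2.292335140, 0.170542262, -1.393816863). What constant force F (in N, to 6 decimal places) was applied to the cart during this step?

ẍ = (ẋ'−ẋ)/dt = (-2.292335140−-1.951942646)/0.040323 = -8.441646
θ̈ = (θ̇'−θ̇)/dt = (-1.393816863−-1.765639796)/0.040323 = 9.221113
sinθ=0.239391, cosθ=0.970923
F = (M+m)·ẍ + m·l·cosθ·θ̈ − m·l·sinθ·θ̇² = -16.297796 + 3.033195 − 0.252839 = -13.517440

F = -13.517440 N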